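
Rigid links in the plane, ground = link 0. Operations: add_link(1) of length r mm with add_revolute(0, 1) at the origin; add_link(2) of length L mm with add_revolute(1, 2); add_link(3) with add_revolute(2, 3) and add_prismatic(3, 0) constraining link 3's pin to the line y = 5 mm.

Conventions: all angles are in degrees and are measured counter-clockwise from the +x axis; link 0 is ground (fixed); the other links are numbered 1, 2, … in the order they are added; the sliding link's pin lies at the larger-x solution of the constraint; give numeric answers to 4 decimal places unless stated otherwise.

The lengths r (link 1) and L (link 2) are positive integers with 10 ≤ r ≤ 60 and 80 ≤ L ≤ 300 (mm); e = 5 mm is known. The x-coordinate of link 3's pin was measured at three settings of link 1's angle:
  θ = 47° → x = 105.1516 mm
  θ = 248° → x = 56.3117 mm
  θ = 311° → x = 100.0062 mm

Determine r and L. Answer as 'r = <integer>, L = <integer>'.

constraint per measurement: (x − r cos θ)² + (r sin θ − e)² = L²
subtracting the θ₁ and θ₂ equations cancels the r² and L² terms:
r = (x₁² − x₂²) / (2[(x₁cos θ₁ + e sin θ₁) − (x₂cos θ₂ + e sin θ₂)]) = 39.0000 → r = 39
L² = (x₁ − r cos θ₁)² + (r sin θ₁ − e)² = 6724.0000 → L = 82.0000 → L = 82
check at θ₃=311°: x = 100.0062 (printed 100.0062) ✓

r = 39, L = 82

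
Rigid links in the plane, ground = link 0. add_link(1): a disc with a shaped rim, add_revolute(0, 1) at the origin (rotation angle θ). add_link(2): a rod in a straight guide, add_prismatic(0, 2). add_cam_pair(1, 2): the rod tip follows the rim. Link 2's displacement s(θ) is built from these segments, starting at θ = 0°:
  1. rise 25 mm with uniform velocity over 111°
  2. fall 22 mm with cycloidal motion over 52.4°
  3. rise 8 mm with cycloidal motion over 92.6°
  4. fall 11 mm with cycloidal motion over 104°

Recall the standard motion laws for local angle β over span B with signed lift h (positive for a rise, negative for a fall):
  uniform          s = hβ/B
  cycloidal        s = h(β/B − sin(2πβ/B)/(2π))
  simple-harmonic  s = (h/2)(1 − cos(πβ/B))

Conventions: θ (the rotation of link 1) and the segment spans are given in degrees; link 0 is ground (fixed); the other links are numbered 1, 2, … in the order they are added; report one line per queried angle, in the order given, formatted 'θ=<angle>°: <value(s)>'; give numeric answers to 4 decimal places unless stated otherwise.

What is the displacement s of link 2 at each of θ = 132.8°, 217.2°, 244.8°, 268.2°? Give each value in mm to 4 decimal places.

segment 1 (0° to 111°, uniform, h = 25) is passed completely: s = 0.0000 + (25) = 25.0000
θ = 132.8° falls in segment 2 (111° to 163.4°, cycloidal, h = -22): β = 132.8 − 111 = 21.8°, B = 52.4°; Δs = -22·(0.4160 − sin(2π·0.4160)/(2π)) = -7.3899; s = 25.0000 − 7.3899 = 17.6101
segment 2 (111° to 163.4°, cycloidal, h = -22) is passed completely: s = 25.0000 + (-22) = 3.0000
θ = 217.2° falls in segment 3 (163.4° to 256°, cycloidal, h = 8): β = 217.2 − 163.4 = 53.8°, B = 92.6°; Δs = 8·(0.5810 − sin(2π·0.5810)/(2π)) = 5.2683; s = 3.0000 + 5.2683 = 8.2683
θ = 244.8° falls in segment 3 (163.4° to 256°, cycloidal, h = 8): β = 244.8 − 163.4 = 81.4°, B = 92.6°; Δs = 8·(0.8790 − sin(2π·0.8790)/(2π)) = 7.9095; s = 3.0000 + 7.9095 = 10.9095
segment 3 (163.4° to 256°, cycloidal, h = 8) is passed completely: s = 3.0000 + (8) = 11.0000
θ = 268.2° falls in segment 4 (256° to 360°, cycloidal, h = -11): β = 268.2 − 256 = 12.2°, B = 104°; Δs = -11·(0.1173 − sin(2π·0.1173)/(2π)) = -0.1137; s = 11.0000 − 0.1137 = 10.8863

θ=132.8°: 17.6101
θ=217.2°: 8.2683
θ=244.8°: 10.9095
θ=268.2°: 10.8863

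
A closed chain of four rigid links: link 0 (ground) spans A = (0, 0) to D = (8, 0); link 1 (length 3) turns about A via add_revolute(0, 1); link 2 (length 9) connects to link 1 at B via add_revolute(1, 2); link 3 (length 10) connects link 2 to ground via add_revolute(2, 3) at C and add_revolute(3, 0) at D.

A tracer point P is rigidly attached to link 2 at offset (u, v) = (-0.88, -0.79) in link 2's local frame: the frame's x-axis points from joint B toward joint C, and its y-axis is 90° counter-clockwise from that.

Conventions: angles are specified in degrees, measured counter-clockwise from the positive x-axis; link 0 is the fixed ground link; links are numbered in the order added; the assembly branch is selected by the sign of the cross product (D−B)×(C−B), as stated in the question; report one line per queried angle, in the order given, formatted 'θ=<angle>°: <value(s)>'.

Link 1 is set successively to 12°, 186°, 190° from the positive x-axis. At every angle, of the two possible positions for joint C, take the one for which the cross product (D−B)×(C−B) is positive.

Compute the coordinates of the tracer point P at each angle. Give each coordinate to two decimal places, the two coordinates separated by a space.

A=(0,0), D=(8.00,0)
θ=12°: B = A + 3.00·(cos12°, sin12°) = (2.9344, 0.6237)
θ=12°: |BD| = 5.1038
θ=12°: circle(B,9.00) ∩ circle(D,10.00): a=0.6906, h=8.9735
θ=12°:   candidates: C₊=(4.7165,9.4455) cross=45.799; C₋=(2.5232,-8.3669) cross=-45.799
θ=12°:   branch + wants cross > 0 → take C=(4.7165,9.4455) (cross=45.799)
θ=12°: ex = (C−B)/|BC| = (0.1980,0.9802); ey = (-0.9802,0.1980)
θ=12°: P = B + -0.88·ex + -0.79·ey = (3.5346,-0.3953)
θ=186°: B = A + 3.00·(cos186°, sin186°) = (-2.9836, -0.3136)
θ=186°: |BD| = 10.9880
θ=186°: circle(B,9.00) ∩ circle(D,10.00): a=4.6294, h=7.7180
θ=186°:   candidates: C₊=(1.4237,7.5334) cross=84.806; C₋=(1.8643,-7.8964) cross=-84.806
θ=186°:   branch + wants cross > 0 → take C=(1.4237,7.5334) (cross=84.806)
θ=186°: ex = (C−B)/|BC| = (0.4897,0.8719); ey = (-0.8719,0.4897)
θ=186°: P = B + -0.88·ex + -0.79·ey = (-2.7257,-1.4677)
θ=190°: B = A + 3.00·(cos190°, sin190°) = (-2.9544, -0.5209)
θ=190°: |BD| = 10.9668
θ=190°: circle(B,9.00) ∩ circle(D,10.00): a=4.6172, h=7.7254
θ=190°:   candidates: C₊=(1.2905,7.4151) cross=84.723; C₋=(2.0245,-8.0183) cross=-84.723
θ=190°:   branch + wants cross > 0 → take C=(1.2905,7.4151) (cross=84.723)
θ=190°: ex = (C−B)/|BC| = (0.4717,0.8818); ey = (-0.8818,0.4717)
θ=190°: P = B + -0.88·ex + -0.79·ey = (-2.6729,-1.6695)

θ=12°: 3.53 -0.40
θ=186°: -2.73 -1.47
θ=190°: -2.67 -1.67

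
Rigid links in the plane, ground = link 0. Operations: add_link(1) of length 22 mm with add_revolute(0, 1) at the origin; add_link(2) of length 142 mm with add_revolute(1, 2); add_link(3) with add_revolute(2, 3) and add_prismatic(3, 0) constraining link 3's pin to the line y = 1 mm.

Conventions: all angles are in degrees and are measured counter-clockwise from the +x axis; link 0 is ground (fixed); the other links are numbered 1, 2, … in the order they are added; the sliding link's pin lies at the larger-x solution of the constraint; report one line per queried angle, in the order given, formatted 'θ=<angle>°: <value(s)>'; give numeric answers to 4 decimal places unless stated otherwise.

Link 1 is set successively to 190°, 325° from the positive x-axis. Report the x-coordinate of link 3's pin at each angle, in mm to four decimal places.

geometry: r = 22 mm, L = 142 mm, e = 1 mm
θ=190°: crank pin P = (r cos θ, r sin θ) = (-21.665771, -3.820260)
θ=190°: h = r sin θ − e = -3.820260 − 1 = -4.820260
θ=190°: x = r cos θ + √(L² − h²) = -21.665771 + 141.918163 = 120.252393
θ=325°: crank pin P = (r cos θ, r sin θ) = (18.021345, -12.618682)
θ=325°: h = r sin θ − e = -12.618682 − 1 = -13.618682
θ=325°: x = r cos θ + √(L² − h²) = 18.021345 + 141.345433 = 159.366778

θ=190°: 120.2524
θ=325°: 159.3668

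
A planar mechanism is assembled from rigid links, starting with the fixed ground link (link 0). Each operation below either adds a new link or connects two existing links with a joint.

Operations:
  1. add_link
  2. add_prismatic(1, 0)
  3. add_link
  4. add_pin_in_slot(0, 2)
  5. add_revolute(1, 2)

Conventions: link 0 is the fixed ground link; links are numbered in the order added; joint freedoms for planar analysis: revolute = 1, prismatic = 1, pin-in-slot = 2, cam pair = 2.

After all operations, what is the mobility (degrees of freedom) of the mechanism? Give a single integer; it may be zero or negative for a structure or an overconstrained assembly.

ground; <1,0,0>
#1 <2,0,0>
P:1↔0 J1 <2,1,0>
#2 <3,1,0>
PS:0↔2 J2 <3,1,1>
R:1↔2 J1 <3,2,1>
3×2 − 2×2 − 1×1 = 1

M = 1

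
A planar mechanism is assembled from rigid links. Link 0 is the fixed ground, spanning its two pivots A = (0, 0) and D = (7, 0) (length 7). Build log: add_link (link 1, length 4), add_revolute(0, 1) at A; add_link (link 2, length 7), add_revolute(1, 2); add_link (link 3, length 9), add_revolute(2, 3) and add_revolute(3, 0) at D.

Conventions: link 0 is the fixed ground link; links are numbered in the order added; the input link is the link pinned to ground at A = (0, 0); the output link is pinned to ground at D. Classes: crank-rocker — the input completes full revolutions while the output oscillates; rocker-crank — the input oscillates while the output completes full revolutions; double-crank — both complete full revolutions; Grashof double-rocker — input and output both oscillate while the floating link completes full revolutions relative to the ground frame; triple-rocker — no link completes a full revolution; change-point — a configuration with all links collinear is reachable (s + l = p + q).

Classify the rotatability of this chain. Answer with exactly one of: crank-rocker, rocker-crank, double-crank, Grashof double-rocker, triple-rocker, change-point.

lengths: ground=7, input=4, coupler=7, output=9
sorted: s=4 (shortest), l=9 (longest), p+q=14
s + l = 13 vs p + q = 14
s + l < p + q (Grashof) with shortest = input link → crank-rocker

crank-rocker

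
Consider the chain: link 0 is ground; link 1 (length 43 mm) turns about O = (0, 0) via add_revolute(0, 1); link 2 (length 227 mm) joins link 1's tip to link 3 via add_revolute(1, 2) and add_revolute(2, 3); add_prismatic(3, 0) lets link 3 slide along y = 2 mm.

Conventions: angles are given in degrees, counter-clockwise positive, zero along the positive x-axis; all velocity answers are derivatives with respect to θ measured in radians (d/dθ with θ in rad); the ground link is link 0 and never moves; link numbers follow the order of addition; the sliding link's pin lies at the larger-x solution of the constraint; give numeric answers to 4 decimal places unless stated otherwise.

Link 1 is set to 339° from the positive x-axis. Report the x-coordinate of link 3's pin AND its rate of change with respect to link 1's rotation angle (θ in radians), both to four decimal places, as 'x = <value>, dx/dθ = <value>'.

geometry: r = 43 mm, L = 227 mm, e = 2 mm
crank pin P = (r cos θ, r sin θ) = (40.143958, -15.409822)
h = r sin θ − e = -15.409822 − 2 = -17.409822
x = r cos θ + √(L² − h²) = 40.143958 + 226.331390 = 266.475348
dx/dθ = −r sin θ − h·r cos θ/√(L² − h²) (θ in radians; h = -17.409822) = 18.497768

x = 266.4753, dx/dθ = 18.4978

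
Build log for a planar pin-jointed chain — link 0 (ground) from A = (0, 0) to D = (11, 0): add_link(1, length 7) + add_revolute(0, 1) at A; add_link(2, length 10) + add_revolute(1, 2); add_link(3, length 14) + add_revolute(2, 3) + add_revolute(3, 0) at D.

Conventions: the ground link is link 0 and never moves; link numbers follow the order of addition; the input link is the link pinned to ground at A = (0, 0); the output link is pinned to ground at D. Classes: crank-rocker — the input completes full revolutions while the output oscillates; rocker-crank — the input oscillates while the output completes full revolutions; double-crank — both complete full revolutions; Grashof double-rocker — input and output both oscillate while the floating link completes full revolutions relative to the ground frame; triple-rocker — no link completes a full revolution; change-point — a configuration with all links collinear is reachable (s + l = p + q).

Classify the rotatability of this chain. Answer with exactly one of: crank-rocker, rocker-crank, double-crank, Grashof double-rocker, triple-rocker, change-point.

lengths: ground=11, input=7, coupler=10, output=14
sorted: s=7 (shortest), l=14 (longest), p+q=21
s + l = 21 vs p + q = 21
s + l = p + q → change-point (collinear configuration reachable)

change-point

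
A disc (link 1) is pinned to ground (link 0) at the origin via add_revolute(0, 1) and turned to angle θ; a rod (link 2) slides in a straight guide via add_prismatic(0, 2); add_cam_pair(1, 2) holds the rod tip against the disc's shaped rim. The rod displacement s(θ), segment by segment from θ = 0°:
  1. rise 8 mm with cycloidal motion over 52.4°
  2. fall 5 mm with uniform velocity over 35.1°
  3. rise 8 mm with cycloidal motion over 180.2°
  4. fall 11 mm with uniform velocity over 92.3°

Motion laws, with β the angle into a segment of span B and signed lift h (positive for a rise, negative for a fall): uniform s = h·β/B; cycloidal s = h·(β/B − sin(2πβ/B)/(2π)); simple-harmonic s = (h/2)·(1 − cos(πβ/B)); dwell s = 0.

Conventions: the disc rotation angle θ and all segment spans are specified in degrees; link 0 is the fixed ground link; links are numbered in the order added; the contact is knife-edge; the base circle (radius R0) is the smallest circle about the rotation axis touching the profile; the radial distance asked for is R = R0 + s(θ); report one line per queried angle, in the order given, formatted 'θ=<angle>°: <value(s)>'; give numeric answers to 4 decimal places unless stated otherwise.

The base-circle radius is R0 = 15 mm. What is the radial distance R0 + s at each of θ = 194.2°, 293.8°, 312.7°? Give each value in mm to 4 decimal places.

segment 1 (0° to 52.4°, cycloidal, h = 8) is passed completely: s = 0.0000 + (8) = 8.0000
segment 2 (52.4° to 87.5°, uniform, h = -5) is passed completely: s = 8.0000 + (-5) = 3.0000
θ = 194.2° falls in segment 3 (87.5° to 267.7°, cycloidal, h = 8): β = 194.2 − 87.5 = 106.7°, B = 180.2°; Δs = 8·(0.5921 − sin(2π·0.5921)/(2π)) = 5.4335; s = 3.0000 + 5.4335 = 8.4335
segment 3 (87.5° to 267.7°, cycloidal, h = 8) is passed completely: s = 3.0000 + (8) = 11.0000
θ = 293.8° falls in segment 4 (267.7° to 360°, uniform, h = -11): β = 293.8 − 267.7 = 26.1°, B = 92.3°; Δs = -11·26.1/92.3 = -3.1105; s = 11.0000 − 3.1105 = 7.8895
θ = 312.7° falls in segment 4 (267.7° to 360°, uniform, h = -11): β = 312.7 − 267.7 = 45°, B = 92.3°; Δs = -11·45/92.3 = -5.3629; s = 11.0000 − 5.3629 = 5.6371
θ=194.2°: R = R0 + s = 15 + 8.4335 = 23.4335
θ=293.8°: R = R0 + s = 15 + 7.8895 = 22.8895
θ=312.7°: R = R0 + s = 15 + 5.6371 = 20.6371

θ=194.2°: 23.4335
θ=293.8°: 22.8895
θ=312.7°: 20.6371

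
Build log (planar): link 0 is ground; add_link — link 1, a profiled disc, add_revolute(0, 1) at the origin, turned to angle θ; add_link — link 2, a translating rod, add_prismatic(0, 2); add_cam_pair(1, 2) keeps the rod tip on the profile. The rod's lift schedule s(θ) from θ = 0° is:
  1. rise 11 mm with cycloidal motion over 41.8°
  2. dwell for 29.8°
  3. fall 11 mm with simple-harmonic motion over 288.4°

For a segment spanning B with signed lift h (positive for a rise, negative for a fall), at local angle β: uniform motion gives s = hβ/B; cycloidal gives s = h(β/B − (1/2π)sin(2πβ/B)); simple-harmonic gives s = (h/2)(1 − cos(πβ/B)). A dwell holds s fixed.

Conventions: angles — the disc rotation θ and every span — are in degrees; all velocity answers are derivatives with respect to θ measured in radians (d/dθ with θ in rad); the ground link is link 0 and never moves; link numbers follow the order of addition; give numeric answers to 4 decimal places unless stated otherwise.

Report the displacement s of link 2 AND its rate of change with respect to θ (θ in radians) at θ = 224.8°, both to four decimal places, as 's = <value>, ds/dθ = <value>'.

seg 1 [0°–41.8°] cycloidal, h=11: full span → s += 11 → s = 11.0000
seg 2 [41.8°–71.6°] dwell: s stays 11.0000
seg 3 [71.6°–360°] simple-harmonic, h=-11: θ=224.8° here. β=153.2, B=288.4. -11/2·(1 − cos(π·0.5312)) = -6.0383 → s = 4.9617
velocity in seg [71.6°–360°] (simple-harmonic), θ in radians: β = 153.2° = 2.6738 rad, B = 288.4° = 5.0335 rad; ds/dθ = (πh/(2B)) sin(πβ/B) = (π·(-11)/(2·5.0335)) sin(π·0.5312) = -3.416249 mm/rad

s = 4.9617, ds/dθ = -3.4162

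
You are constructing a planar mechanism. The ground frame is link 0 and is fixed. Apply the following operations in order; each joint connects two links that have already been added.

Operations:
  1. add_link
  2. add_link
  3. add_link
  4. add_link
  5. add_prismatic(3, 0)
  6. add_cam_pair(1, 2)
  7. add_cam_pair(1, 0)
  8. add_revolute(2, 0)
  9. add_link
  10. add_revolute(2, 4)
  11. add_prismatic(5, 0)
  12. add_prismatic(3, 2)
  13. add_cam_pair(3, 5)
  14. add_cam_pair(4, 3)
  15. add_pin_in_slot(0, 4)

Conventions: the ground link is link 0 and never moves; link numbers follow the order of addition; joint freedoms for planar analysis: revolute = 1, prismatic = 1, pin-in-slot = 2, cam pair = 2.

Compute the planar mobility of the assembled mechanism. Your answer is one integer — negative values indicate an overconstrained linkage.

ground; <1,0,0>
#1 <2,0,0>
#2 <3,0,0>
#3 <4,0,0>
#4 <5,0,0>
P:3↔0 J1 <5,1,0>
C:1↔2 J2 <5,1,1>
C:1↔0 J2 <5,1,2>
R:2↔0 J1 <5,2,2>
#5 <6,2,2>
R:2↔4 J1 <6,3,2>
P:5↔0 J1 <6,4,2>
P:3↔2 J1 <6,5,2>
C:3↔5 J2 <6,5,3>
C:4↔3 J2 <6,5,4>
PS:0↔4 J2 <6,5,5>
3×5 − 2×5 − 1×5 = 0

M = 0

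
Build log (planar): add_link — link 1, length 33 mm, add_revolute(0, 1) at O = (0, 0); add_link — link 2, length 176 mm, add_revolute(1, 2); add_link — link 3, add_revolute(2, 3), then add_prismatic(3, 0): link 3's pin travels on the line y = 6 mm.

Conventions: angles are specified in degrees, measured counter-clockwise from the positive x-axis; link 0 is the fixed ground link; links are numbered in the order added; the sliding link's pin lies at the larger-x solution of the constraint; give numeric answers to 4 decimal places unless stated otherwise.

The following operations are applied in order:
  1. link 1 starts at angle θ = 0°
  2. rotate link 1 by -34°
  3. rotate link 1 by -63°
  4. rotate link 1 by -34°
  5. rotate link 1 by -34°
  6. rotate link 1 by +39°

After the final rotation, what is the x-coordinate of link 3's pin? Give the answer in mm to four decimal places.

geometry: r = 33 mm, L = 176 mm, e = 6 mm; θ starts at 0°
rotate link 1 by -34°: θ ← 0° -34° = -34°
rotate link 1 by -63°: θ ← -34° -63° = -97°
rotate link 1 by -34°: θ ← -97° -34° = -131°
rotate link 1 by -34°: θ ← -131° -34° = -165°
rotate link 1 by +39°: θ ← -165° +39° = -126°
crank pin P = (r cos θ, r sin θ) = (-19.396913, -26.697561)
h = r sin θ − e = -26.697561 − 6 = -32.697561
x = r cos θ + √(L² − h²) = -19.396913 + 172.936027 = 153.539114

153.5391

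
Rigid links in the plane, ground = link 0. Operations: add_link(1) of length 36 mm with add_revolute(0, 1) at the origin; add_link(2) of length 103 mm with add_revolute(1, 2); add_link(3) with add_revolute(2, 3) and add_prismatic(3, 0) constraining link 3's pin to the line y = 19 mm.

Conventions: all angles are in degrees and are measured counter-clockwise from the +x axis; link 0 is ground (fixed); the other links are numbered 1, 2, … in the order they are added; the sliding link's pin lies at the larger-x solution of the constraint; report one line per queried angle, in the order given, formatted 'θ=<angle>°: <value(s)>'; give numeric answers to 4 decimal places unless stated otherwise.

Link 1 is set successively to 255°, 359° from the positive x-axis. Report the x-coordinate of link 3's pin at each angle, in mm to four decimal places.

geometry: r = 36 mm, L = 103 mm, e = 19 mm
θ=255°: crank pin P = (r cos θ, r sin θ) = (-9.317486, -34.773330)
θ=255°: h = r sin θ − e = -34.773330 − 19 = -53.773330
θ=255°: x = r cos θ + √(L² − h²) = -9.317486 + 87.848899 = 78.531413
θ=359°: crank pin P = (r cos θ, r sin θ) = (35.994517, -0.628287)
θ=359°: h = r sin θ − e = -0.628287 − 19 = -19.628287
θ=359°: x = r cos θ + √(L² − h²) = 35.994517 + 101.112464 = 137.106981

θ=255°: 78.5314
θ=359°: 137.1070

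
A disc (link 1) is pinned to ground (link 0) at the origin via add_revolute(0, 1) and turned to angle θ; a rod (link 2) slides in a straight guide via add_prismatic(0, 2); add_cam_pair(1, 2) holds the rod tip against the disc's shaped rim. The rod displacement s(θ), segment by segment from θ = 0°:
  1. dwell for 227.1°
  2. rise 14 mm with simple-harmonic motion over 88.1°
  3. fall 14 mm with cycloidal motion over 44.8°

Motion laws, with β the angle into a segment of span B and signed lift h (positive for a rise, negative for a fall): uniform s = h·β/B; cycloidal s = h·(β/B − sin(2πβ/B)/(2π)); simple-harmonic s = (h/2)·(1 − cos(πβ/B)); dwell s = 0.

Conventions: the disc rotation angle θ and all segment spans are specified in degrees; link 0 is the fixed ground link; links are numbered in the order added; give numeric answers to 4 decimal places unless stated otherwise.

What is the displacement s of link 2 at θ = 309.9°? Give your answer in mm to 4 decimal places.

segment 1 (0° to 227.1°, dwell): s unchanged at 0.0000
θ = 309.9° falls in segment 2 (227.1° to 315.2°, simple-harmonic, h = 14): β = 309.9 − 227.1 = 82.8°, B = 88.1°; Δs = 14/2·(1 − cos(π·0.9398)) = 13.8754; s = 0.0000 + 13.8754 = 13.8754

13.8754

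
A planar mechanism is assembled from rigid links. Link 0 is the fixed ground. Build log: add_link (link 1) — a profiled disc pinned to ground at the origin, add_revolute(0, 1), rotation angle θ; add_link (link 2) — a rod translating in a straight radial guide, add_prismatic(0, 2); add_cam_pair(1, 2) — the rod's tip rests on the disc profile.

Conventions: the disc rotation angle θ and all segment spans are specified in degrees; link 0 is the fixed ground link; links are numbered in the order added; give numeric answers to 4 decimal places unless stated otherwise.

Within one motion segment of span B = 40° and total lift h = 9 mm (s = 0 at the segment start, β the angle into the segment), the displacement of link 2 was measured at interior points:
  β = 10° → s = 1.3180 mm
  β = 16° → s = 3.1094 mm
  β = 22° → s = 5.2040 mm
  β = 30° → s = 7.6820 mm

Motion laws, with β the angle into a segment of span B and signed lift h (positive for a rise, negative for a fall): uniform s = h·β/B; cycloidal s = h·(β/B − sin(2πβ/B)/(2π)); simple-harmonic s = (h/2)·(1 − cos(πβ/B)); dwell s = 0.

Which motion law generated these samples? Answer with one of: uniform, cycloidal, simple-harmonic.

candidates at β/B = r: uniform s = h·r (linear in β); cycloidal s = h·(r − sin(2πr)/(2π)); simple-harmonic s = (h/2)(1 − cos(πr))
β=10°: printed 1.3180 | uniform 2.2500, cycloidal 0.8176, simple-harmonic 1.3180
β=16°: printed 3.1094 | uniform 3.6000, cycloidal 2.7581, simple-harmonic 3.1094
β=22°: printed 5.2040 | uniform 4.9500, cycloidal 5.3926, simple-harmonic 5.2040
β=30°: printed 7.6820 | uniform 6.7500, cycloidal 8.1824, simple-harmonic 7.6820
only one law matches every sample → simple-harmonic

simple-harmonic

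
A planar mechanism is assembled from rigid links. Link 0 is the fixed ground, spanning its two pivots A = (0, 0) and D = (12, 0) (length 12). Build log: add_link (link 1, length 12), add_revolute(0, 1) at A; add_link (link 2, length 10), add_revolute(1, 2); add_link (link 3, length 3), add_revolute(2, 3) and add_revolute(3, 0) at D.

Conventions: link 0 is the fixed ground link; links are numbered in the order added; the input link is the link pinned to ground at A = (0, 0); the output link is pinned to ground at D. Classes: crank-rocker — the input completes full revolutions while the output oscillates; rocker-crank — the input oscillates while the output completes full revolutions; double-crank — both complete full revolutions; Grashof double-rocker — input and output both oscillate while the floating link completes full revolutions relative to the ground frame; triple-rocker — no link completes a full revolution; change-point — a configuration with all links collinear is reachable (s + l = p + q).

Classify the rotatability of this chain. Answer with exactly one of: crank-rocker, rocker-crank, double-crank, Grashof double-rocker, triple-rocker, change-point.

lengths: ground=12, input=12, coupler=10, output=3
sorted: s=3 (shortest), l=12 (longest), p+q=22
s + l = 15 vs p + q = 22
s + l < p + q (Grashof) with shortest = output link → rocker-crank

rocker-crank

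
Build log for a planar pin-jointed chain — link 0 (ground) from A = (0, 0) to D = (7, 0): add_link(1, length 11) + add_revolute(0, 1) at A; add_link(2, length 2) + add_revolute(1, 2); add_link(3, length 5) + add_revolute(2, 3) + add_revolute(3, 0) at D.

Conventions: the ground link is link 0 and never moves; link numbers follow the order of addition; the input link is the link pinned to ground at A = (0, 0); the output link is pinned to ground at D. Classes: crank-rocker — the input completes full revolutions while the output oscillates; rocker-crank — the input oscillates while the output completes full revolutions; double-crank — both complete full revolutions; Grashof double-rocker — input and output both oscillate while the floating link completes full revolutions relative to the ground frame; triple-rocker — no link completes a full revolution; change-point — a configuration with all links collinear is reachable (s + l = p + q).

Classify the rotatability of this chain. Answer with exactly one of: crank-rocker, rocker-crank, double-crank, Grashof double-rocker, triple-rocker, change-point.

lengths: ground=7, input=11, coupler=2, output=5
sorted: s=2 (shortest), l=11 (longest), p+q=12
s + l = 13 vs p + q = 12
s + l > p + q → non-Grashof → no link fully rotates → triple-rocker

triple-rocker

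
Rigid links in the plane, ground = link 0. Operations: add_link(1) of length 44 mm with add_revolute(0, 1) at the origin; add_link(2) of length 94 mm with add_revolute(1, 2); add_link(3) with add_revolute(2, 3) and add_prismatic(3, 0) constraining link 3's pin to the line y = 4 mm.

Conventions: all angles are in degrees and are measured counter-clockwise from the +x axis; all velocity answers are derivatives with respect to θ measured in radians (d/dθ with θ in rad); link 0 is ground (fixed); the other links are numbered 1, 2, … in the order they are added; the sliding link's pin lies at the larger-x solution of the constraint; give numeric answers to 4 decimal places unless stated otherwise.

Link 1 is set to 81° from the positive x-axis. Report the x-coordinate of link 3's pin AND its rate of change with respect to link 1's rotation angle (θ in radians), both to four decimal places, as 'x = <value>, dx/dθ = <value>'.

geometry: r = 44 mm, L = 94 mm, e = 4 mm
crank pin P = (r cos θ, r sin θ) = (6.883116, 43.458287)
h = r sin θ − e = 43.458287 − 4 = 39.458287
x = r cos θ + √(L² − h²) = 6.883116 + 85.317311 = 92.200428
dx/dθ = −r sin θ − h·r cos θ/√(L² − h²) (θ in radians; h = 39.458287) = -46.641650

x = 92.2004, dx/dθ = -46.6417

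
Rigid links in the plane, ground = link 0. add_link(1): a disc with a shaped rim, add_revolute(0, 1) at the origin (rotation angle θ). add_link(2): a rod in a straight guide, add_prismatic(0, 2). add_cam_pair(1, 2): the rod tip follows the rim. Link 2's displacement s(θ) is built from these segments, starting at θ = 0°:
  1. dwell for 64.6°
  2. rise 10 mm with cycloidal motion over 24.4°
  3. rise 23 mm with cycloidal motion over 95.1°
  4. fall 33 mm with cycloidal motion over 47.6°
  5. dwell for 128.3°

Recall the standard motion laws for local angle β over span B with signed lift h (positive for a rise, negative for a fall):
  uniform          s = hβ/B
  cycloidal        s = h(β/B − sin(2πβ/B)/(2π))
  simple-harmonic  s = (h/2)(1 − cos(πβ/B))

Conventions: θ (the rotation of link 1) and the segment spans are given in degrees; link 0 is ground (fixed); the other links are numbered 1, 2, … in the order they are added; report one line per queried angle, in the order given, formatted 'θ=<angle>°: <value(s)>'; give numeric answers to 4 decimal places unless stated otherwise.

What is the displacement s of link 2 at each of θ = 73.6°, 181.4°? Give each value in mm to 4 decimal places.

segment 1 (0° to 64.6°, dwell): s unchanged at 0.0000
θ = 73.6° falls in segment 2 (64.6° to 89°, cycloidal, h = 10): β = 73.6 − 64.6 = 9°, B = 24.4°; Δs = 10·(0.3689 − sin(2π·0.3689)/(2π)) = 2.5205; s = 0.0000 + 2.5205 = 2.5205
segment 2 (64.6° to 89°, cycloidal, h = 10) is passed completely: s = 0.0000 + (10) = 10.0000
θ = 181.4° falls in segment 3 (89° to 184.1°, cycloidal, h = 23): β = 181.4 − 89 = 92.4°, B = 95.1°; Δs = 23·(0.9716 − sin(2π·0.9716)/(2π)) = 22.9965; s = 10.0000 + 22.9965 = 32.9965

θ=73.6°: 2.5205
θ=181.4°: 32.9965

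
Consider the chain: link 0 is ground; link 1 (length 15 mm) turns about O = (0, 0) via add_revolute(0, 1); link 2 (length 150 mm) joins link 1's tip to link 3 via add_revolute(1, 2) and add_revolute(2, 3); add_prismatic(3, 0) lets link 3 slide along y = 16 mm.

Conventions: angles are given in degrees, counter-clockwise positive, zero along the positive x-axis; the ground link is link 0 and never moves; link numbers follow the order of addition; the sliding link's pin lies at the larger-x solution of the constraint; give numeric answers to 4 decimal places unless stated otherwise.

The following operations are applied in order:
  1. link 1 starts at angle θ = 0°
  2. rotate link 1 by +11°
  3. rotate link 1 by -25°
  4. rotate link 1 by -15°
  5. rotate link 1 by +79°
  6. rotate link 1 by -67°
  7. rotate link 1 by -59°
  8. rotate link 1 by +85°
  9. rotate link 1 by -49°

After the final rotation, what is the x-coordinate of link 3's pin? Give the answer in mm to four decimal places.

geometry: r = 15 mm, L = 150 mm, e = 16 mm; θ starts at 0°
rotate link 1 by +11°: θ ← 0° +11° = 11°
rotate link 1 by -25°: θ ← 11° -25° = -14°
rotate link 1 by -15°: θ ← -14° -15° = -29°
rotate link 1 by +79°: θ ← -29° +79° = 50°
rotate link 1 by -67°: θ ← 50° -67° = -17°
rotate link 1 by -59°: θ ← -17° -59° = -76°
rotate link 1 by +85°: θ ← -76° +85° = 9°
rotate link 1 by -49°: θ ← 9° -49° = -40°
crank pin P = (r cos θ, r sin θ) = (11.490667, -9.641814)
h = r sin θ − e = -9.641814 − 16 = -25.641814
x = r cos θ + √(L² − h²) = 11.490667 + 147.792075 = 159.282741

159.2827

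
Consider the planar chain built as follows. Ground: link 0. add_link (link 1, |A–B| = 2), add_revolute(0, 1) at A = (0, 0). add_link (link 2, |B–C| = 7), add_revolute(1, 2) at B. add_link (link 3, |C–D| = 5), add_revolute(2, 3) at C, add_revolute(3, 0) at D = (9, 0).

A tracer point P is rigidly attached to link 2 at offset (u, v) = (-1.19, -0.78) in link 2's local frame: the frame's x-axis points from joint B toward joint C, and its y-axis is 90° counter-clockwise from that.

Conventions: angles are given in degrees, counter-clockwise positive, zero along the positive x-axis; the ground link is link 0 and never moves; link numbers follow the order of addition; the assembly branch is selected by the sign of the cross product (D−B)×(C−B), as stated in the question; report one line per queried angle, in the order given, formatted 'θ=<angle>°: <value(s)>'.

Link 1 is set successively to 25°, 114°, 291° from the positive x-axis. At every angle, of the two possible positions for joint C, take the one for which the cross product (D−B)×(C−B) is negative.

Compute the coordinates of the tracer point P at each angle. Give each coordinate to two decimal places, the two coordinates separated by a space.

A=(0,0), D=(9.00,0)
θ=25°: B = A + 2.00·(cos25°, sin25°) = (1.8126, 0.8452)
θ=25°: |BD| = 7.2369
θ=25°: circle(B,7.00) ∩ circle(D,5.00): a=5.2766, h=4.5997
θ=25°:   candidates: C₊=(7.5903,4.7972) cross=33.288; C₋=(6.5159,-4.3393) cross=-33.288
θ=25°:   branch - wants cross < 0 → take C=(6.5159,-4.3393) (cross=-33.288)
θ=25°: ex = (C−B)/|BC| = (0.6719,-0.7406); ey = (0.7406,0.6719)
θ=25°: P = B + -1.19·ex + -0.78·ey = (0.4354,1.2025)
θ=114°: B = A + 2.00·(cos114°, sin114°) = (-0.8135, 1.8271)
θ=114°: |BD| = 9.9821
θ=114°: circle(B,7.00) ∩ circle(D,5.00): a=6.1932, h=3.2625
θ=114°:   candidates: C₊=(5.8723,3.9009) cross=32.567; C₋=(4.6779,-2.5139) cross=-32.567
θ=114°:   branch - wants cross < 0 → take C=(4.6779,-2.5139) (cross=-32.567)
θ=114°: ex = (C−B)/|BC| = (0.7845,-0.6201); ey = (0.6201,0.7845)
θ=114°: P = B + -1.19·ex + -0.78·ey = (-2.2307,1.9532)
θ=291°: B = A + 2.00·(cos291°, sin291°) = (0.7167, -1.8672)
θ=291°: |BD| = 8.4911
θ=291°: circle(B,7.00) ∩ circle(D,5.00): a=5.6588, h=4.1204
θ=291°:   candidates: C₊=(5.3310,3.3968) cross=34.987; C₋=(7.1431,-4.6424) cross=-34.987
θ=291°:   branch - wants cross < 0 → take C=(7.1431,-4.6424) (cross=-34.987)
θ=291°: ex = (C−B)/|BC| = (0.9181,-0.3965); ey = (0.3965,0.9181)
θ=291°: P = B + -1.19·ex + -0.78·ey = (-0.6850,-2.1114)

θ=25°: 0.44 1.20
θ=114°: -2.23 1.95
θ=291°: -0.68 -2.11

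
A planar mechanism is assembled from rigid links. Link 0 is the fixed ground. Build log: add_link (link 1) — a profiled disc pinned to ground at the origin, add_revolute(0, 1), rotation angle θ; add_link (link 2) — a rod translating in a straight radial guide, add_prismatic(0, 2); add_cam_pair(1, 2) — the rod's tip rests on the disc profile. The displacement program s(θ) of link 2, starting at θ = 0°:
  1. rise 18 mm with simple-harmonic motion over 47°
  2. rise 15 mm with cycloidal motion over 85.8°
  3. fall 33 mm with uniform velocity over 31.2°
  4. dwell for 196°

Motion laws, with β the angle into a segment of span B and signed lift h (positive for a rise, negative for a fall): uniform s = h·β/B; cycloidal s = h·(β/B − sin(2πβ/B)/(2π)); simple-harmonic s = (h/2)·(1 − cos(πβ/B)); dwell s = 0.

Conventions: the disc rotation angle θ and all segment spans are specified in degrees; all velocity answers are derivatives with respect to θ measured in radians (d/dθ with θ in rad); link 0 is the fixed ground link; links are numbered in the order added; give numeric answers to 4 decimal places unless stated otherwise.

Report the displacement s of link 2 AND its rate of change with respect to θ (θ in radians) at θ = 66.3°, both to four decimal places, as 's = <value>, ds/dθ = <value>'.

seg 1 [0°–47°] simple-harmonic, h=18: full span → s += 18 → s = 18.0000
seg 2 [47°–132.8°] cycloidal, h=15: θ=66.3° here. β=19.3, B=85.8. 15·(0.2249 − sin(2π·0.2249)/(2π)) = 1.0163 → s = 19.0163
velocity in seg [47°–132.8°] (cycloidal), θ in radians: β = 19.3° = 0.3368 rad, B = 85.8° = 1.4975 rad; ds/dθ = (h/B)(1 − cos(2πβ/B)) = (15/1.4975)(1 − cos(2π·0.2249)) = 8.446158 mm/rad

s = 19.0163, ds/dθ = 8.4462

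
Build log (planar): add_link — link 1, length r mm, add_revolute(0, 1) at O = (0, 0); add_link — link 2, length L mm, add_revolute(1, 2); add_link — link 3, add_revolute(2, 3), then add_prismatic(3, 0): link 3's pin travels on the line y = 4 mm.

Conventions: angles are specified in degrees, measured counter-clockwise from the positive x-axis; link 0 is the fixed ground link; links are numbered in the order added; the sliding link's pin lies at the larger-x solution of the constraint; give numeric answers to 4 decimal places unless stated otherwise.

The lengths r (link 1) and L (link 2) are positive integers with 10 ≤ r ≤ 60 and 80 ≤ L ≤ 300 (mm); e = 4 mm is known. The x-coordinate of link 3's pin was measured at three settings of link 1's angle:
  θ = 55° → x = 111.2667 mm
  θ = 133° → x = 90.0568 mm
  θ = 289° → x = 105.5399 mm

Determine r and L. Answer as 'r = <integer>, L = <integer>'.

constraint per measurement: (x − r cos θ)² + (r sin θ − e)² = L²
subtracting the θ₁ and θ₂ equations cancels the r² and L² terms:
r = (x₁² − x₂²) / (2[(x₁cos θ₁ + e sin θ₁) − (x₂cos θ₂ + e sin θ₂)]) = 17.0000 → r = 17
L² = (x₁ − r cos θ₁)² + (r sin θ₁ − e)² = 10403.9953 → L = 102.0000 → L = 102
check at θ₃=289°: x = 105.5399 (printed 105.5399) ✓

r = 17, L = 102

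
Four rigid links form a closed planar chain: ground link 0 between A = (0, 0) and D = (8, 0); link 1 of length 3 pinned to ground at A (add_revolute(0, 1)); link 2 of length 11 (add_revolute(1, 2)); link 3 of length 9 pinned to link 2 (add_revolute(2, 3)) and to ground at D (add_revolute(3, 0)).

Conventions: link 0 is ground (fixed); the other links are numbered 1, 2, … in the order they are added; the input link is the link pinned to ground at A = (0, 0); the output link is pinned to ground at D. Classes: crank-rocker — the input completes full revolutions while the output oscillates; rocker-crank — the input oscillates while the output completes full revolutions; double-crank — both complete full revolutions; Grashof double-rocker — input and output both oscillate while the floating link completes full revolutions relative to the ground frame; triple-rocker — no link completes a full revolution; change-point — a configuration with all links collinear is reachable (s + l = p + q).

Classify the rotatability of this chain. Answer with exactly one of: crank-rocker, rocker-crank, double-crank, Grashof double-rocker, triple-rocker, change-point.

lengths: ground=8, input=3, coupler=11, output=9
sorted: s=3 (shortest), l=11 (longest), p+q=17
s + l = 14 vs p + q = 17
s + l < p + q (Grashof) with shortest = input link → crank-rocker

crank-rocker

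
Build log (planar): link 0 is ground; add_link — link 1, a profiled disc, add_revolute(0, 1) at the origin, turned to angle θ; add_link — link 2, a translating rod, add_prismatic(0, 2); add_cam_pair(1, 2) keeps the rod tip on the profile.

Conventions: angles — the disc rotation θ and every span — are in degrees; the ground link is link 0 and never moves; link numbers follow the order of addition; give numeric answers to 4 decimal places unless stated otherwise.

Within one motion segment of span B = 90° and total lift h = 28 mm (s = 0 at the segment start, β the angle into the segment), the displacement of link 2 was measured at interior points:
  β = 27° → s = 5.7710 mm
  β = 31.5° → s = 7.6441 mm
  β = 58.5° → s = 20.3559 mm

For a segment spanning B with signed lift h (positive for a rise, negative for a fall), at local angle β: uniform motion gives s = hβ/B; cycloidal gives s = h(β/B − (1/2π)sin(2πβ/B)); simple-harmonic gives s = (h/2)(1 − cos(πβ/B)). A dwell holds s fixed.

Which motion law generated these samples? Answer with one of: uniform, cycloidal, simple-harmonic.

candidates at β/B = r: uniform s = h·r (linear in β); cycloidal s = h·(r − sin(2πr)/(2π)); simple-harmonic s = (h/2)(1 − cos(πr))
β=27°: printed 5.7710 | uniform 8.4000, cycloidal 4.1618, simple-harmonic 5.7710
β=31.5°: printed 7.6441 | uniform 9.8000, cycloidal 6.1947, simple-harmonic 7.6441
β=58.5°: printed 20.3559 | uniform 18.2000, cycloidal 21.8053, simple-harmonic 20.3559
only one law matches every sample → simple-harmonic

simple-harmonic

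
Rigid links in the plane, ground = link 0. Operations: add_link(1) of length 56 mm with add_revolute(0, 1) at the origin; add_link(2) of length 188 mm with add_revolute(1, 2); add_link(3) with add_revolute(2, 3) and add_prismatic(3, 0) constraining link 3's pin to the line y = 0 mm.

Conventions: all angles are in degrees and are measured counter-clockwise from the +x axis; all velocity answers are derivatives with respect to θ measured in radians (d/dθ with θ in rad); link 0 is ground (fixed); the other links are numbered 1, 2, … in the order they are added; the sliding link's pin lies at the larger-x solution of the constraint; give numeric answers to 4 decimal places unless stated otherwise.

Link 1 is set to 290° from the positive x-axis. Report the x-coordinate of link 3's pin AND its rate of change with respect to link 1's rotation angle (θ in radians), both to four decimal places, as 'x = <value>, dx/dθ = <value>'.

geometry: r = 56 mm, L = 188 mm, e = 0 mm
crank pin P = (r cos θ, r sin θ) = (19.153128, -52.622787)
h = r sin θ − e = -52.622787 − 0 = -52.622787
x = r cos θ + √(L² − h²) = 19.153128 + 180.485020 = 199.638148
dx/dθ = −r sin θ − h·r cos θ/√(L² − h²) (θ in radians; h = -52.622787) = 58.207134

x = 199.6381, dx/dθ = 58.2071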